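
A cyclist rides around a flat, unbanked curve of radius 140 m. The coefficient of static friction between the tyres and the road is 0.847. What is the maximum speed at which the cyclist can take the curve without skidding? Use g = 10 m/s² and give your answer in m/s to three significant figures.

34.4 m/s

The only inward force on a level bend is static friction, so at the limit f_s = μ_s N = μ_s m g = m v²/r.
Mass cancels: v_max = √(μ_s g r) = √(0.847 × 10.0 × 140) = √1186 = 34.44 m/s.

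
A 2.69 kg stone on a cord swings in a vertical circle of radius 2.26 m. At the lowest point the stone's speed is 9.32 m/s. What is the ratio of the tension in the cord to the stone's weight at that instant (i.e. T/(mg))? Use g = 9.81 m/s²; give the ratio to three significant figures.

4.92

At the bottom, T − mg = mv²/r, so T = m(v²/r + g) and T/(mg) = v²/(rg) + 1 = (9.32)²/(2.26 × 9.81) + 1 = 3.918 + 1 = 4.918.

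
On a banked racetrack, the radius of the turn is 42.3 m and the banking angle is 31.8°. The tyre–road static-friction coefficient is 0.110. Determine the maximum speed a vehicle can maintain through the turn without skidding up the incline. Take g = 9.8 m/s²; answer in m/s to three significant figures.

At the maximum speed, friction acts down the slope at its limiting value f = μN. Radially (horizontal, toward centre): N sinθ + μN cosθ = mv²/r. Vertically: N cosθ − μN sinθ = mg.
Dividing: v² = r g (sinθ + μcosθ)/(cosθ − μsinθ).
sinθ + μcosθ = 0.5270 + 0.110×0.8499 = 0.6204; cosθ − μsinθ = 0.8499 − 0.110×0.5270 = 0.7919.
v² = 42.3 × 9.8 × 0.6204/0.7919 = 324.8 m²/s², so v = 18.02 m/s.

18.0 m/s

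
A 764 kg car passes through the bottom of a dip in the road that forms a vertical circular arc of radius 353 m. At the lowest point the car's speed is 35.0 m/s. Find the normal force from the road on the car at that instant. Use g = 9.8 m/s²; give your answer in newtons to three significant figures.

10100 N

At the lowest point, N points up (toward the centre) and the weight mg points down (away from the centre), so the net inward force is N − mg = mv²/r.
N = m(v²/r + g) = 764 × ((35.0)²/353 + 9.8) = 764 × (3.470 + 9.8) = 764 × 13.27 = 10140 N.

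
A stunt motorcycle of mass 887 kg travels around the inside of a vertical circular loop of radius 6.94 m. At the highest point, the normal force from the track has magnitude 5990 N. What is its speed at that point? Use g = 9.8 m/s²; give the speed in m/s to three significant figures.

At the top, N + mg = mv²/r, so v = √(r(N/m + g)) = √(6.94 × (5990/887 + 9.8)) = √(6.94 × 16.55) = √114.9 = 10.72 m/s.

10.7 m/s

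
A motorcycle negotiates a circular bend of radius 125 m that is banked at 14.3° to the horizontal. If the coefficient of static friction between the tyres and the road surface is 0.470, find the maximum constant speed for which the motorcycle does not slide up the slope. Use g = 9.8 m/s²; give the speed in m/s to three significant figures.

At the maximum speed, friction acts down the slope at its limiting value f = μN. Radially (horizontal, toward centre): N sinθ + μN cosθ = mv²/r. Vertically: N cosθ − μN sinθ = mg.
Dividing: v² = r g (sinθ + μcosθ)/(cosθ − μsinθ).
sinθ + μcosθ = 0.2470 + 0.470×0.9690 = 0.7024; cosθ − μsinθ = 0.9690 − 0.470×0.2470 = 0.8529.
v² = 125 × 9.8 × 0.7024/0.8529 = 1009 m²/s², so v = 31.76 m/s.

31.8 m/s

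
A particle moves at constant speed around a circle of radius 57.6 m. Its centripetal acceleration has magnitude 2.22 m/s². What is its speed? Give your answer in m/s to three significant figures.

a_c = v²/r ⇒ v = √(a_c · r) = √(2.22 × 57.6) = √127.9 = 11.31 m/s.

11.3 m/s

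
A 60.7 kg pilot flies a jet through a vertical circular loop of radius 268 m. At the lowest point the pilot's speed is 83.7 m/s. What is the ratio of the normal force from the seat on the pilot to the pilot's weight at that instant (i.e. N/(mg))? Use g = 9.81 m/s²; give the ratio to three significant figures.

At the bottom, N − mg = mv²/r, so N = m(v²/r + g) and N/(mg) = v²/(rg) + 1 = (83.7)²/(268 × 9.81) + 1 = 2.665 + 1 = 3.665.

3.66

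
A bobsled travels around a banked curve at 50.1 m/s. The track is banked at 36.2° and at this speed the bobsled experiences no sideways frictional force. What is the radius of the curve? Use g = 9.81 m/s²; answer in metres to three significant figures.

Frictionless banking: tanθ = v²/(rg), so r = v²/(g tanθ).
r = (50.1)²/(9.81 × tan 36.2°) = 2510/(9.81 × 0.7319) = 2510/7.180 = 349.6 m.

350 m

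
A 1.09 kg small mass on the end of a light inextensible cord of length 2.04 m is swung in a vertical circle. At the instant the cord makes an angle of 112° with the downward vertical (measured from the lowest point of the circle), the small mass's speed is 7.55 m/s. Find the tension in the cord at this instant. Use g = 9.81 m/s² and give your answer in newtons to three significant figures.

Take the radial direction toward the centre of the circle as positive. The component of the weight along the string toward the centre is −mg cos φ (φ measured from the bottom), so Newton's second law along the string gives T − mg cos φ = m v²/r.
cos 112° = -0.3746, so T = m(v²/r + g cos φ) = 1.09 × ((7.55)²/2.04 + 9.81 × -0.3746) = 1.09 × (27.94 + (-3.675)) = 1.09 × 24.27 = 26.45 N.

26.5 N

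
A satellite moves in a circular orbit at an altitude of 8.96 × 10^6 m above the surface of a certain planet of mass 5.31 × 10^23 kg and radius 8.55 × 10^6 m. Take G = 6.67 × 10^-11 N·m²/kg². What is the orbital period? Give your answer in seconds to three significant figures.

77400 s

r = R + h = 8.55 × 10^6 + 8.96 × 10^6 = 1.751 × 10^7 m. Gravity provides the centripetal force: G M m / r² = m v² / r ⇒ v = √(GM/r) = 1422 m/s.
T = 2πr/v = 2π × 1.751 × 10^7 / 1422 = 77360 s.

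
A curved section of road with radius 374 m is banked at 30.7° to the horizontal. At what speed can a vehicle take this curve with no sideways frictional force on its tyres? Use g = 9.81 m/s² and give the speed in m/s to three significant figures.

46.7 m/s

On a frictionless banked curve, N sinθ = mv²/r and N cosθ = mg, so tanθ = v²/(rg).
v = √(r g tanθ) = √(374 × 9.81 × tan 30.7°) = √(374 × 9.81 × 0.5938) = √2178 = 46.67 m/s.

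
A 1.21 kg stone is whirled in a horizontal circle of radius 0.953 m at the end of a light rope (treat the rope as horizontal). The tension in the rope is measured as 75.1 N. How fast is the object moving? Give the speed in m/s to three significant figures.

T = m v²/r ⇒ v = √(T r / m) = √(75.1 × 0.953 / 1.21) = √59.15 = 7.691 m/s.

7.69 m/s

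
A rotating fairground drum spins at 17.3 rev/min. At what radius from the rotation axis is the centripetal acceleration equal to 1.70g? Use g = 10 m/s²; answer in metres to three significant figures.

5.18 m

ω = 17.3 rev/min × 2π/60 = 1.812 rad/s.
a_c = ω²r = 1.70g ⇒ r = 1.70 × 10.0 / (1.812)² = 17.00/3.282 = 5.180 m.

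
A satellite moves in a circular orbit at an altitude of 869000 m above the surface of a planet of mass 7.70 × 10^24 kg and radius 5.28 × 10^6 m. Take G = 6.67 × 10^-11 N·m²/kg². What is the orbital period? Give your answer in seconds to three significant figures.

4230 s

r = R + h = 5.28 × 10^6 + 869000 = 6.149 × 10^6 m. Gravity provides the centripetal force: G M m / r² = m v² / r ⇒ v = √(GM/r) = 9139 m/s.
T = 2πr/v = 2π × 6.149 × 10^6 / 9139 = 4227 s.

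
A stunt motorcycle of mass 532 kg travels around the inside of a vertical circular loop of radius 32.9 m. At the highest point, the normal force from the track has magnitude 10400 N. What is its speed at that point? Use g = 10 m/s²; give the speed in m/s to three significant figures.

At the top, N + mg = mv²/r, so v = √(r(N/m + g)) = √(32.9 × (10400/532 + 10.0)) = √(32.9 × 29.55) = √972.2 = 31.18 m/s.

31.2 m/s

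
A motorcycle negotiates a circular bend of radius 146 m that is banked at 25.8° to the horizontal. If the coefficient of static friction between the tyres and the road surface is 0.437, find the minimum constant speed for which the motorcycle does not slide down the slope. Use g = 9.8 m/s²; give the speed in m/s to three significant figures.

At the minimum speed, friction acts up the slope at its limiting value f = μN. Radially (horizontal, toward centre): N sinθ − μN cosθ = mv²/r. Vertically: N cosθ + μN sinθ = mg.
Dividing: v² = r g (sinθ − μcosθ)/(cosθ + μsinθ).
sinθ − μcosθ = 0.4352 − 0.437×0.9003 = 0.04179; cosθ + μsinθ = 0.9003 + 0.437×0.4352 = 1.091.
v² = 146 × 9.8 × 0.04179/1.091 = 54.83 m²/s², so v = 7.405 m/s.

7.40 m/s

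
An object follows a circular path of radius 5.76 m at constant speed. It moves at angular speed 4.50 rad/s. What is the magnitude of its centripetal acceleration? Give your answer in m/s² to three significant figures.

117 m/s²

v = ωr = 4.50 × 5.76 = 25.92 m/s.
a_c = v²/r = (25.92)²/5.76 = 671.8/5.76 = 116.6 m/s².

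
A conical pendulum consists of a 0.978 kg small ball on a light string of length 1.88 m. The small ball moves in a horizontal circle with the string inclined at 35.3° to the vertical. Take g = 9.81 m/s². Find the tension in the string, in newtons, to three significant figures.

11.8 N

Vertically the bob has no acceleration, so T cosθ = mg.
T = mg/cosθ = 0.978 × 9.81 / cos 35.3° = 9.594/0.8161 = 11.76 N.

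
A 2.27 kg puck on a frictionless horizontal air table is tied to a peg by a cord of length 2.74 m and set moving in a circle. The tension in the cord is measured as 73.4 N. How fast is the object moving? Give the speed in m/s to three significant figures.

9.41 m/s

T = m v²/r ⇒ v = √(T r / m) = √(73.4 × 2.74 / 2.27) = √88.60 = 9.413 m/s.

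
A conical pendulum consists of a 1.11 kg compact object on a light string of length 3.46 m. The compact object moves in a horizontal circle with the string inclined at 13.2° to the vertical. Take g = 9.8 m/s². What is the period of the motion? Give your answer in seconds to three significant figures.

3.68 s

r = L sinθ = 0.7901 m. From T sinθ = mω²r and T cosθ = mg: tanθ = ω²r/g, so ω² = g tanθ / r = g/(L cosθ).
ω = √(g/(L cosθ)) = √(9.8/(3.46 × 0.9736)) = √2.909 = 1.706 rad/s.
Period = 2π/ω = 3.684 s.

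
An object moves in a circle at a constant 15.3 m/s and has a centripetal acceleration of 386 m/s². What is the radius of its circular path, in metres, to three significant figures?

0.606 m

a_c = v²/r ⇒ r = v²/a_c = (15.3)²/386 = 234.1/386 = 0.6065 m.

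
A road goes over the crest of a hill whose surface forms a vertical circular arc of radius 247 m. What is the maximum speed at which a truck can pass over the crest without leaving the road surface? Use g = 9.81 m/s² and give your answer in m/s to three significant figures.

At the crest the centre of the circle is below the truck, so the net downward (centripetal) force is mg − N = mv²/r.
The truck leaves the road when N → 0, giving v_max = √(g r) = √(9.81 × 247) = 49.22 m/s.

49.2 m/s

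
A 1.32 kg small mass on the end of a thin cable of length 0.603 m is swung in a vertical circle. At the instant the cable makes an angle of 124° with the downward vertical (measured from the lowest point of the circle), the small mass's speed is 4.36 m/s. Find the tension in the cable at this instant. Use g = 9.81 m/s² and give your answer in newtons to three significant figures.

Take the radial direction toward the centre of the circle as positive. The component of the weight along the string toward the centre is −mg cos φ (φ measured from the bottom), so Newton's second law along the string gives T − mg cos φ = m v²/r.
cos 124° = -0.5592, so T = m(v²/r + g cos φ) = 1.32 × ((4.36)²/0.603 + 9.81 × -0.5592) = 1.32 × (31.53 + (-5.486)) = 1.32 × 26.04 = 34.37 N.

34.4 N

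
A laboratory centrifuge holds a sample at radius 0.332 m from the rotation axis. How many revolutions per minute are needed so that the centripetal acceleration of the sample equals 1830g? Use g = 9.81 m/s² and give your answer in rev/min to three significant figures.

2220 rev/min

Require ω²r = 1830g, so ω = √(1830 × 9.81/0.332) = 232.5 rad/s.
In rev/min: ω × 60/(2π) = 232.5 × 60/(2π) = 2221 rev/min.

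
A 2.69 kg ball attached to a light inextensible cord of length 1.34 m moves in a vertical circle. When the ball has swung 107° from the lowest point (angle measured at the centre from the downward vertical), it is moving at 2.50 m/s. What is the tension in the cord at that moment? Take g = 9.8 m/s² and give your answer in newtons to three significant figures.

4.84 N

Take the radial direction toward the centre of the circle as positive. The component of the weight along the string toward the centre is −mg cos φ (φ measured from the bottom), so Newton's second law along the string gives T − mg cos φ = m v²/r.
cos 107° = -0.2924, so T = m(v²/r + g cos φ) = 2.69 × ((2.50)²/1.34 + 9.8 × -0.2924) = 2.69 × (4.664 + (-2.865)) = 2.69 × 1.799 = 4.839 N.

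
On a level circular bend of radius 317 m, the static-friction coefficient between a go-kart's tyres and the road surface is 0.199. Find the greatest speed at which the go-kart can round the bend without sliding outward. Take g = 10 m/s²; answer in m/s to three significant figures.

On a flat curve, static friction is the only horizontal force, so it must supply the full centripetal force: μ_s m g = m v²/r.
Mass cancels: v_max = √(μ_s g r) = √(0.199 × 10.0 × 317) = √630.8 = 25.12 m/s.

25.1 m/s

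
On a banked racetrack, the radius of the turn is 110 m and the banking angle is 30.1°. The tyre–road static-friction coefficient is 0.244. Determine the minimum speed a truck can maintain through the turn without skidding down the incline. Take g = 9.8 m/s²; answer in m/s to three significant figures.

17.8 m/s

At the minimum speed, friction acts up the slope at its limiting value f = μN. Radially (horizontal, toward centre): N sinθ − μN cosθ = mv²/r. Vertically: N cosθ + μN sinθ = mg.
Dividing: v² = r g (sinθ − μcosθ)/(cosθ + μsinθ).
sinθ − μcosθ = 0.5015 − 0.244×0.8652 = 0.2904; cosθ + μsinθ = 0.8652 + 0.244×0.5015 = 0.9875.
v² = 110 × 9.8 × 0.2904/0.9875 = 317.0 m²/s², so v = 17.81 m/s.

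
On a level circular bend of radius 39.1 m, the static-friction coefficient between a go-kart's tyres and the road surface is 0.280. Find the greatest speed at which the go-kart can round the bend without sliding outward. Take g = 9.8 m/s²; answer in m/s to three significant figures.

Friction provides the centripetal force on a flat curve. At maximum speed it is at its limiting value: μ_s m g = m v²/r.
Mass cancels: v_max = √(μ_s g r) = √(0.280 × 9.8 × 39.1) = √107.3 = 10.36 m/s.

10.4 m/s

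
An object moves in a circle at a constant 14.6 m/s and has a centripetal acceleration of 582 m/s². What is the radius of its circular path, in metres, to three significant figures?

a_c = v²/r ⇒ r = v²/a_c = (14.6)²/582 = 213.2/582 = 0.3663 m.

0.366 m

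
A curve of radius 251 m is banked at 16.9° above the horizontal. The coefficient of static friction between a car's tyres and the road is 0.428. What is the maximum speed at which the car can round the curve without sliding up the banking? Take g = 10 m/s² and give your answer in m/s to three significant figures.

46.0 m/s

At the maximum speed, friction acts down the slope at its limiting value f = μN. Radially (horizontal, toward centre): N sinθ + μN cosθ = mv²/r. Vertically: N cosθ − μN sinθ = mg.
Dividing: v² = r g (sinθ + μcosθ)/(cosθ − μsinθ).
sinθ + μcosθ = 0.2907 + 0.428×0.9568 = 0.7002; cosθ − μsinθ = 0.9568 − 0.428×0.2907 = 0.8324.
v² = 251 × 10.0 × 0.7002/0.8324 = 2111 m²/s², so v = 45.95 m/s.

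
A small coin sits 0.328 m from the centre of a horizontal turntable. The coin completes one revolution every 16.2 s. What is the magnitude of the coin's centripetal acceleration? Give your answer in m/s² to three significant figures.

0.0493 m/s²

v = 2πr/T = 2π × 0.328/16.2 = 0.1272 m/s.
a_c = v²/r = (0.1272)²/0.328 = 0.01618/0.328 = 0.04934 m/s².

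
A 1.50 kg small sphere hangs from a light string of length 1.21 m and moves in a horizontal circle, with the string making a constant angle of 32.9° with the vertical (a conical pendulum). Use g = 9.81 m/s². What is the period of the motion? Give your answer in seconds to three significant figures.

2.02 s

r = L sinθ = 0.6572 m. From T sinθ = mω²r and T cosθ = mg: tanθ = ω²r/g, so ω² = g tanθ / r = g/(L cosθ).
ω = √(g/(L cosθ)) = √(9.81/(1.21 × 0.8396)) = √9.656 = 3.107 rad/s.
Period = 2π/ω = 2.022 s.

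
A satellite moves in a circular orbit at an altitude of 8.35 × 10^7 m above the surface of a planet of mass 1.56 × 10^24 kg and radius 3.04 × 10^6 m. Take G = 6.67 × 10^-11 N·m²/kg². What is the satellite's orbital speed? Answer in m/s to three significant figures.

Orbital radius r = R + h = 3.04 × 10^6 + 8.35 × 10^7 = 8.654 × 10^7 m.
Gravity supplies the centripetal force: G M m / r² = m v² / r, so v = √(GM/r).
v = √(6.67 × 10^-11 × 1.56 × 10^24 / 8.654 × 10^7) = √(1.202 × 10^6) = 1097 m/s.

1100 m/s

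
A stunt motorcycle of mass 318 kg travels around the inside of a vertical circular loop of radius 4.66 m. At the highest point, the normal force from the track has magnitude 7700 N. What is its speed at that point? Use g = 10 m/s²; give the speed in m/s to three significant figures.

12.6 m/s

At the top, N + mg = mv²/r, so v = √(r(N/m + g)) = √(4.66 × (7700/318 + 10.0)) = √(4.66 × 34.21) = √159.4 = 12.63 m/s.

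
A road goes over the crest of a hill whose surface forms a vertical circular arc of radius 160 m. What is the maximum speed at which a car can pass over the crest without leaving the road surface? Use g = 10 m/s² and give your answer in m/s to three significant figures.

40.0 m/s

At the crest the centre of the circle is below the car, so the net downward (centripetal) force is mg − N = mv²/r.
The car leaves the road when N → 0, giving v_max = √(g r) = √(10.0 × 160) = 40.00 m/s.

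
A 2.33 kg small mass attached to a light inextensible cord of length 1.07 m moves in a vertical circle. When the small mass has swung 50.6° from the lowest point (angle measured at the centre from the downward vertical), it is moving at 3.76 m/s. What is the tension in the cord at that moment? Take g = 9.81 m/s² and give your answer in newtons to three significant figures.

Take the radial direction toward the centre of the circle as positive. The component of the weight along the string toward the centre is −mg cos φ (φ measured from the bottom), so Newton's second law along the string gives T − mg cos φ = m v²/r.
cos 50.6° = 0.6347, so T = m(v²/r + g cos φ) = 2.33 × ((3.76)²/1.07 + 9.81 × 0.6347) = 2.33 × (13.21 + (6.227)) = 2.33 × 19.44 = 45.29 N.

45.3 N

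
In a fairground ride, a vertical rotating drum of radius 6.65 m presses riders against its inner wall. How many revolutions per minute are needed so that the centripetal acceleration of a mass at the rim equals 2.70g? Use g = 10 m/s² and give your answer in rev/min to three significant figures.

19.2 rev/min

Require ω²r = 2.70g, so ω = √(2.70 × 10.0/6.65) = 2.015 rad/s.
In rev/min: ω × 60/(2π) = 2.015 × 60/(2π) = 19.24 rev/min.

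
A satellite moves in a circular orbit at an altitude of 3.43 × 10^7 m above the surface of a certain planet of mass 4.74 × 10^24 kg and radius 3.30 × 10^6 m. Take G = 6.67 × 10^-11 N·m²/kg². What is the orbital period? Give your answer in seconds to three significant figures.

r = R + h = 3.30 × 10^6 + 3.43 × 10^7 = 3.760 × 10^7 m. Gravity provides the centripetal force: G M m / r² = m v² / r ⇒ v = √(GM/r) = 2900 m/s.
T = 2πr/v = 2π × 3.760 × 10^7 / 2900 = 81470 s.

81500 s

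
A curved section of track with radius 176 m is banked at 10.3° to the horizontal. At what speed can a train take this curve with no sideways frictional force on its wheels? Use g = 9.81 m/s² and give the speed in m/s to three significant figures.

17.7 m/s

On a frictionless banked curve, N sinθ = mv²/r and N cosθ = mg, so tanθ = v²/(rg).
v = √(r g tanθ) = √(176 × 9.81 × tan 10.3°) = √(176 × 9.81 × 0.1817) = √313.8 = 17.71 m/s.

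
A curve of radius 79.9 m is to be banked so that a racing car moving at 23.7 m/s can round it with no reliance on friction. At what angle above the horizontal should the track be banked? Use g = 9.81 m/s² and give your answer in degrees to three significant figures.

35.6°

For a frictionless banked turn: horizontally N sinθ = mv²/r and vertically N cosθ = mg.
Dividing: tanθ = v²/(r g) = (23.7)²/(79.9 × 9.81) = 561.7/783.8 = 0.7166.
θ = arctan(0.7166) = 35.63°.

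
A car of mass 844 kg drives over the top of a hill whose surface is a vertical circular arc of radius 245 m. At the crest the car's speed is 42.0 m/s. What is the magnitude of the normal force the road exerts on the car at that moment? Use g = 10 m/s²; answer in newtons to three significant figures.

At the crest the centripetal acceleration points downward (toward the centre of the arc), so mg − N = mv²/r.
N = m(g − v²/r) = 844 × (10.0 − (42.0)²/245) = 844 × (10.0 − 7.200) = 844 × 2.800 = 2363 N.

2360 N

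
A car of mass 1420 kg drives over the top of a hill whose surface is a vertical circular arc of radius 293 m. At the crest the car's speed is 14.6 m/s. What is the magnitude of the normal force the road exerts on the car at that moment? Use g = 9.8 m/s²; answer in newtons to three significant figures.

12900 N

At the crest the centripetal acceleration points downward (toward the centre of the arc), so mg − N = mv²/r.
N = m(g − v²/r) = 1420 × (9.8 − (14.6)²/293) = 1420 × (9.8 − 0.7275) = 1420 × 9.072 = 12880 N.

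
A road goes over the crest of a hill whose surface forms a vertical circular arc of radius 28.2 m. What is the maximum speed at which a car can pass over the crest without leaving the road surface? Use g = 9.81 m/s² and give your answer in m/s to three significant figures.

At the crest the centre of the circle is below the car, so the net downward (centripetal) force is mg − N = mv²/r.
The car leaves the road when N → 0, giving v_max = √(g r) = √(9.81 × 28.2) = 16.63 m/s.

16.6 m/s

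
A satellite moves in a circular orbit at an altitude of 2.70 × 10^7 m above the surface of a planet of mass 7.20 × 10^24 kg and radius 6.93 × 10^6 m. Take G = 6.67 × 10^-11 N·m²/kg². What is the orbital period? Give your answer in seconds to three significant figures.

56700 s

r = R + h = 6.93 × 10^6 + 2.70 × 10^7 = 3.393 × 10^7 m. Gravity provides the centripetal force: G M m / r² = m v² / r ⇒ v = √(GM/r) = 3762 m/s.
T = 2πr/v = 2π × 3.393 × 10^7 / 3762 = 56670 s.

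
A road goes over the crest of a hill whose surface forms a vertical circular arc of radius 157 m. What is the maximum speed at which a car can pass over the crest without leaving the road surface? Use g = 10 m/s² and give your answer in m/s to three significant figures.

At the crest the centre of the circle is below the car, so the net downward (centripetal) force is mg − N = mv²/r.
The car leaves the road when N → 0, giving v_max = √(g r) = √(10.0 × 157) = 39.62 m/s.

39.6 m/s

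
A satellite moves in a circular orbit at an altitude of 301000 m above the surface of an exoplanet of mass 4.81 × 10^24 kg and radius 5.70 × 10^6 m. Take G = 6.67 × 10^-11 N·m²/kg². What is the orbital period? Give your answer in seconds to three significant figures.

r = R + h = 5.70 × 10^6 + 301000 = 6.001 × 10^6 m. Gravity provides the centripetal force: G M m / r² = m v² / r ⇒ v = √(GM/r) = 7312 m/s.
T = 2πr/v = 2π × 6.001 × 10^6 / 7312 = 5157 s.

5160 s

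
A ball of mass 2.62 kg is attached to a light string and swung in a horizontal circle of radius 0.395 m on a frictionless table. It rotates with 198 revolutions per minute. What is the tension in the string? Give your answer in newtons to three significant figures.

ω = 198 rev/min × 2π/60 = 20.73 rad/s, so v = ωr = 20.73 × 0.395 = 8.190 m/s.
The tension is the only horizontal force, so it supplies the full centripetal force: T = m v²/r = 2.62 × (8.190)²/0.395 = 2.62 × 67.08/0.395 = 444.9 N.

445 N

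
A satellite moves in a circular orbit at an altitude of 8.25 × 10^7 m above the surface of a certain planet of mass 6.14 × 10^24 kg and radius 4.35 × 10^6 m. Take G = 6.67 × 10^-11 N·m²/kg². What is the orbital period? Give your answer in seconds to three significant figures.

251000 s

r = R + h = 4.35 × 10^6 + 8.25 × 10^7 = 8.685 × 10^7 m. Gravity provides the centripetal force: G M m / r² = m v² / r ⇒ v = √(GM/r) = 2172 m/s.
T = 2πr/v = 2π × 8.685 × 10^7 / 2172 = 251300 s.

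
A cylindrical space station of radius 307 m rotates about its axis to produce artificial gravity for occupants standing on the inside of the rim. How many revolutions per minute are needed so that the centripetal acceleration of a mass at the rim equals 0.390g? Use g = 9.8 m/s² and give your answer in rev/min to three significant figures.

Require ω²r = 0.390g, so ω = √(0.390 × 9.8/307) = 0.1116 rad/s.
In rev/min: ω × 60/(2π) = 0.1116 × 60/(2π) = 1.065 rev/min.

1.07 rev/min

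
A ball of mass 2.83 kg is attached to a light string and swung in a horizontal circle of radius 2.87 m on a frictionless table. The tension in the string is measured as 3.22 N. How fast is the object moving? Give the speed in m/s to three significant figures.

1.81 m/s

T = m v²/r ⇒ v = √(T r / m) = √(3.22 × 2.87 / 2.83) = √3.266 = 1.807 m/s.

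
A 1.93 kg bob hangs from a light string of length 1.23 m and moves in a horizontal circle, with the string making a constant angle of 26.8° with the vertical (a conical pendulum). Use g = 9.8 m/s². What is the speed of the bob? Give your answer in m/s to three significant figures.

1.66 m/s

The radius of the circle is r = L sinθ = 1.23 × sin 26.8° = 0.5546 m.
Horizontally T sinθ = mv²/r and vertically T cosθ = mg, so tanθ = v²/(rg).
v = √(r g tanθ) = √(0.5546 × 9.8 × 0.5051) = √2.745 = 1.657 m/s.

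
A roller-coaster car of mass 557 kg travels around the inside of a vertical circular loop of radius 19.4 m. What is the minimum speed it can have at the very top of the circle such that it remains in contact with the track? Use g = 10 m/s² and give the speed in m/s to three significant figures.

13.9 m/s

At the top, both weight mg and N point toward the centre: N + mg = mv²/r.
At minimum speed N → 0, so mg = mv_min²/r ⇒ v_min = √(g r) = √(10.0 × 19.4) = 13.93 m/s.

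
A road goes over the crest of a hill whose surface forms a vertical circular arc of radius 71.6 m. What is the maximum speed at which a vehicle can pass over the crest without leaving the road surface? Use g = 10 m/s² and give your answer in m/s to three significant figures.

At the crest the centre of the circle is below the vehicle, so the net downward (centripetal) force is mg − N = mv²/r.
The vehicle leaves the road when N → 0, giving v_max = √(g r) = √(10.0 × 71.6) = 26.76 m/s.

26.8 m/s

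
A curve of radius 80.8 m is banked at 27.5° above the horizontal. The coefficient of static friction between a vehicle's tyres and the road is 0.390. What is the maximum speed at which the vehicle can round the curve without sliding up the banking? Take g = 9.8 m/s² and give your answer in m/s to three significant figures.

30.1 m/s

At the maximum speed, friction acts down the slope at its limiting value f = μN. Radially (horizontal, toward centre): N sinθ + μN cosθ = mv²/r. Vertically: N cosθ − μN sinθ = mg.
Dividing: v² = r g (sinθ + μcosθ)/(cosθ − μsinθ).
sinθ + μcosθ = 0.4617 + 0.390×0.8870 = 0.8077; cosθ − μsinθ = 0.8870 − 0.390×0.4617 = 0.7069.
v² = 80.8 × 9.8 × 0.8077/0.7069 = 904.7 m²/s², so v = 30.08 m/s.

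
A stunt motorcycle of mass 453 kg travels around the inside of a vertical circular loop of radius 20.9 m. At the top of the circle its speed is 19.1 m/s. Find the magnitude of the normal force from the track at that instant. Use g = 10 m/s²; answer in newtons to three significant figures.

At the top, both N and the weight mg point inward (toward the centre), so N + mg = mv²/r.
N = m(v²/r − g) = 453 × ((19.1)²/20.9 − 10.0) = 453 × (17.46 − 10.0) = 453 × 7.455 = 3377 N.

3380 N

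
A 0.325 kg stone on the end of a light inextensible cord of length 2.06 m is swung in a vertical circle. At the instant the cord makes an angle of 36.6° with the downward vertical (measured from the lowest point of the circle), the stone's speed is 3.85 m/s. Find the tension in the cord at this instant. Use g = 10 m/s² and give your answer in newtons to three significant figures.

Take the radial direction toward the centre of the circle as positive. The component of the weight along the string toward the centre is −mg cos φ (φ measured from the bottom), so Newton's second law along the string gives T − mg cos φ = m v²/r.
cos 36.6° = 0.8028, so T = m(v²/r + g cos φ) = 0.325 × ((3.85)²/2.06 + 10.0 × 0.8028) = 0.325 × (7.195 + (8.028)) = 0.325 × 15.22 = 4.948 N.

4.95 N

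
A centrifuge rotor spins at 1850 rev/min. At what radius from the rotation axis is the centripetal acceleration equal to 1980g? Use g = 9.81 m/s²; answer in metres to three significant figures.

0.518 m

ω = 1850 rev/min × 2π/60 = 193.7 rad/s.
a_c = ω²r = 1980g ⇒ r = 1980 × 9.81 / (193.7)² = 19420/37530 = 0.5175 m.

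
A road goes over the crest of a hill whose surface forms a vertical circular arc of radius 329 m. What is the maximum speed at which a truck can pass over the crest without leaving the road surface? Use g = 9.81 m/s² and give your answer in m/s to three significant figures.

56.8 m/s

At the crest the centre of the circle is below the truck, so the net downward (centripetal) force is mg − N = mv²/r.
The truck leaves the road when N → 0, giving v_max = √(g r) = √(9.81 × 329) = 56.81 m/s.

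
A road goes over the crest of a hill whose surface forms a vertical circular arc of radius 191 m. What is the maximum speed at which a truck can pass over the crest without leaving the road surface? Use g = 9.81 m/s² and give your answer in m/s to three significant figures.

43.3 m/s

At the crest the centre of the circle is below the truck, so the net downward (centripetal) force is mg − N = mv²/r.
The truck leaves the road when N → 0, giving v_max = √(g r) = √(9.81 × 191) = 43.29 m/s.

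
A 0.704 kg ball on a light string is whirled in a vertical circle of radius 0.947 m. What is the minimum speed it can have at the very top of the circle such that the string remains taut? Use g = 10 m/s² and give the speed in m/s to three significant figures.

At the top, both weight mg and T point toward the centre: T + mg = mv²/r.
At minimum speed T → 0, so mg = mv_min²/r ⇒ v_min = √(g r) = √(10.0 × 0.947) = 3.077 m/s.

3.08 m/s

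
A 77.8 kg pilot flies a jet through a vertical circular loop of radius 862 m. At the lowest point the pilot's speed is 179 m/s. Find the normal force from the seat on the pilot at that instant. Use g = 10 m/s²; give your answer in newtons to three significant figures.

3670 N

At the lowest point, N points up (toward the centre) and the weight mg points down (away from the centre), so the net inward force is N − mg = mv²/r.
N = m(v²/r + g) = 77.8 × ((179)²/862 + 10.0) = 77.8 × (37.17 + 10.0) = 77.8 × 47.17 = 3670 N.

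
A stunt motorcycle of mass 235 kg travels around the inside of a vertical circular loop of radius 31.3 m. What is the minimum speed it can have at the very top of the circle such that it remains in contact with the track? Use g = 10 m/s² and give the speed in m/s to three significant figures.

At the highest point the centre is directly below, so both the weight and N act inward: N + mg = mv²/r.
At minimum speed N → 0, so mg = mv_min²/r ⇒ v_min = √(g r) = √(10.0 × 31.3) = 17.69 m/s.

17.7 m/s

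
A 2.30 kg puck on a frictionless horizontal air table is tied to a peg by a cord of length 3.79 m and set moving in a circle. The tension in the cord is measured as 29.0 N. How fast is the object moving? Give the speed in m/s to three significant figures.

T = m v²/r ⇒ v = √(T r / m) = √(29.0 × 3.79 / 2.30) = √47.79 = 6.913 m/s.

6.91 m/s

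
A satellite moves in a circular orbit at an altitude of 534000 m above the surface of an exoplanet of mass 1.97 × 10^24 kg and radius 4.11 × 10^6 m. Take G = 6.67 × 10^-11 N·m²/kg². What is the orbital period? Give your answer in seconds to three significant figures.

5490 s

r = R + h = 4.11 × 10^6 + 534000 = 4.644 × 10^6 m. Gravity provides the centripetal force: G M m / r² = m v² / r ⇒ v = √(GM/r) = 5319 m/s.
T = 2πr/v = 2π × 4.644 × 10^6 / 5319 = 5486 s.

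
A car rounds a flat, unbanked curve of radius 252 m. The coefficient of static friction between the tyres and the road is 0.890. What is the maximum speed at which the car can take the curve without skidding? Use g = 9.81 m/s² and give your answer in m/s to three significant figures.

The only inward force on a level bend is static friction, so at the limit f_s = μ_s N = μ_s m g = m v²/r.
Mass cancels: v_max = √(μ_s g r) = √(0.890 × 9.81 × 252) = √2200 = 46.91 m/s.

46.9 m/s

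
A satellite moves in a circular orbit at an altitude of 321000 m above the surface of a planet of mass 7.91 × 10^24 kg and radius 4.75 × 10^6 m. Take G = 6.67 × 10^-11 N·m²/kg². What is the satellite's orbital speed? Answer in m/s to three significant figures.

10200 m/s

Orbital radius r = R + h = 4.75 × 10^6 + 321000 = 5.071 × 10^6 m.
Gravity supplies the centripetal force: G M m / r² = m v² / r, so v = √(GM/r).
v = √(6.67 × 10^-11 × 7.91 × 10^24 / 5.071 × 10^6) = √(1.040 × 10^8) = 10200 m/s.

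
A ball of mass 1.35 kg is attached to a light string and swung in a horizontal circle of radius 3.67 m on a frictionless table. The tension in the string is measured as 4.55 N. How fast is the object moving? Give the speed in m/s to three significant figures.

3.52 m/s

T = m v²/r ⇒ v = √(T r / m) = √(4.55 × 3.67 / 1.35) = √12.37 = 3.517 m/s.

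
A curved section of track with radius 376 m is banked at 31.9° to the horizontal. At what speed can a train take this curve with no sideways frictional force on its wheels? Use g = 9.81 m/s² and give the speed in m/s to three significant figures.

On a frictionless banked curve, N sinθ = mv²/r and N cosθ = mg, so tanθ = v²/(rg).
v = √(r g tanθ) = √(376 × 9.81 × tan 31.9°) = √(376 × 9.81 × 0.6224) = √2296 = 47.92 m/s.

47.9 m/s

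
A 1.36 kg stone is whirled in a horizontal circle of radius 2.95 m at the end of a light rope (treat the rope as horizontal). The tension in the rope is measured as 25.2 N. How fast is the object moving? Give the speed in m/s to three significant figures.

T = m v²/r ⇒ v = √(T r / m) = √(25.2 × 2.95 / 1.36) = √54.66 = 7.393 m/s.

7.39 m/s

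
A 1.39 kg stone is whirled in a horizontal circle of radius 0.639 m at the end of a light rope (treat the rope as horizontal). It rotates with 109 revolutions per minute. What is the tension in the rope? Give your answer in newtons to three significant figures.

116 N

ω = 109 rev/min × 2π/60 = 11.41 rad/s, so v = ωr = 11.41 × 0.639 = 7.294 m/s.
The tension is the only horizontal force, so it supplies the full centripetal force: T = m v²/r = 1.39 × (7.294)²/0.639 = 1.39 × 53.20/0.639 = 115.7 N.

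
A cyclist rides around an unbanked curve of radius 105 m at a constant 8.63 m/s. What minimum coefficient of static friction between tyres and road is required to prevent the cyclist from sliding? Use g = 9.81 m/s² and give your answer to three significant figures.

Friction provides the centripetal force: μ_s m g = m v²/r, so μ_s = v²/(g r) = (8.630)²/(9.81 × 105) = 74.48/1030 = 0.07230.

0.0723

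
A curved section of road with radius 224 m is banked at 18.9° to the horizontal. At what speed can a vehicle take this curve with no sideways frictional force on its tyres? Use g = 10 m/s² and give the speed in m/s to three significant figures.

27.7 m/s

On a frictionless banked curve, N sinθ = mv²/r and N cosθ = mg, so tanθ = v²/(rg).
v = √(r g tanθ) = √(224 × 10.0 × tan 18.9°) = √(224 × 10.0 × 0.3424) = √766.9 = 27.69 m/s.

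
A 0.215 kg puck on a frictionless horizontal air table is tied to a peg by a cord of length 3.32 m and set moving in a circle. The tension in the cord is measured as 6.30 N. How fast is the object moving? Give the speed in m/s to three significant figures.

9.86 m/s

T = m v²/r ⇒ v = √(T r / m) = √(6.30 × 3.32 / 0.215) = √97.28 = 9.863 m/s.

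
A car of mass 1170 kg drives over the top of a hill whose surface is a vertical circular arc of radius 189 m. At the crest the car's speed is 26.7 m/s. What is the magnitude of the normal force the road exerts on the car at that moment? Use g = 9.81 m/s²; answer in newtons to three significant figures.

7060 N

At the crest the centripetal acceleration points downward (toward the centre of the arc), so mg − N = mv²/r.
N = m(g − v²/r) = 1170 × (9.81 − (26.7)²/189) = 1170 × (9.81 − 3.772) = 1170 × 6.038 = 7065 N.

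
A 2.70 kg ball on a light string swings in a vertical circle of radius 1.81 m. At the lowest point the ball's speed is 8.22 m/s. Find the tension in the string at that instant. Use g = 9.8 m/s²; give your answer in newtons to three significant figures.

127 N

At the lowest point, T points up (toward the centre) and the weight mg points down (away from the centre), so the net inward force is T − mg = mv²/r.
T = m(v²/r + g) = 2.70 × ((8.22)²/1.81 + 9.8) = 2.70 × (37.33 + 9.8) = 2.70 × 47.13 = 127.3 N.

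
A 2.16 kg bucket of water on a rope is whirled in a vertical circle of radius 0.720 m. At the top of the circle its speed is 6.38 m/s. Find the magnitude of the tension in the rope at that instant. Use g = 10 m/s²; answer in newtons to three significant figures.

At the top, both T and the weight mg point inward (toward the centre), so T + mg = mv²/r.
T = m(v²/r − g) = 2.16 × ((6.38)²/0.720 − 10.0) = 2.16 × (56.53 − 10.0) = 2.16 × 46.53 = 100.5 N.

101 N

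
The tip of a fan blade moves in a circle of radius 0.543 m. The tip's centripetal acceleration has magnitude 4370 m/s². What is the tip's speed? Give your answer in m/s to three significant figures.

48.7 m/s

a_c = v²/r ⇒ v = √(a_c · r) = √(4370 × 0.543) = √2373 = 48.71 m/s.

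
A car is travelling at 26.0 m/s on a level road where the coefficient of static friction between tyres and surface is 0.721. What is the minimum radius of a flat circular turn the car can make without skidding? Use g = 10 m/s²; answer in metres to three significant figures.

At the limit, μ_s m g = m v²/r, so r_min = v²/(μ_s g) = (26.0)²/(0.721 × 10.0) = 676.0/7.210 = 93.76 m.

93.8 m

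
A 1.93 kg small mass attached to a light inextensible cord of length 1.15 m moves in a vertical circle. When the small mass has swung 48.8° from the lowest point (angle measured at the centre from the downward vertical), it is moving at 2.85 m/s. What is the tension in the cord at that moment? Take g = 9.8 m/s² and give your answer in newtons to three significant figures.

Take the radial direction toward the centre of the circle as positive. The component of the weight along the string toward the centre is −mg cos φ (φ measured from the bottom), so Newton's second law along the string gives T − mg cos φ = m v²/r.
cos 48.8° = 0.6587, so T = m(v²/r + g cos φ) = 1.93 × ((2.85)²/1.15 + 9.8 × 0.6587) = 1.93 × (7.063 + (6.455)) = 1.93 × 13.52 = 26.09 N.

26.1 N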